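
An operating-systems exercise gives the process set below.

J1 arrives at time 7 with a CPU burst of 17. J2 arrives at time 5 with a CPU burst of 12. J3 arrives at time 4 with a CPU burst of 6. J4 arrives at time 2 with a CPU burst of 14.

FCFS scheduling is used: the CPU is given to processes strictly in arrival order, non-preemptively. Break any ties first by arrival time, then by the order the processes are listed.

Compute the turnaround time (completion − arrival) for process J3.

18

Schedule: | idle 0-2 | J4 2-16 | J3 16-22 | J2 22-34 | J1 34-51 |
Completion: J1=51  J2=34  J3=22  J4=16
Turnaround(J3) = completion − arrival = 22 − 4 = 18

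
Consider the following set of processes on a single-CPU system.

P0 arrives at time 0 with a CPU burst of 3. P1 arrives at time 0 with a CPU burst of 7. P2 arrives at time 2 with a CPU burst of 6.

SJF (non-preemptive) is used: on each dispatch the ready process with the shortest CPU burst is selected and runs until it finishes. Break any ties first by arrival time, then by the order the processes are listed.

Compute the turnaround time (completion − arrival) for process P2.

Gantt: | P0 0-3 | P2 3-9 | P1 9-16 |
Completion: P0=3  P1=16  P2=9
Turnaround (C−A): P0=3  P1=16  P2=7
Turnaround(P2) = completion − arrival = 9 − 2 = 7

7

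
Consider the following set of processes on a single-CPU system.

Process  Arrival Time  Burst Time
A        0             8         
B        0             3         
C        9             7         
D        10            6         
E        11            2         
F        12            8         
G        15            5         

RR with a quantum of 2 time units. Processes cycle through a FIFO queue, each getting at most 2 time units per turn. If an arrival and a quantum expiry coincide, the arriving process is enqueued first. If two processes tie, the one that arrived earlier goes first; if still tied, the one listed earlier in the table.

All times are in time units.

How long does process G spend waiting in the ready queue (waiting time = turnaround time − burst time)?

17

Schedule: | A 0-2 | B 2-4 | A 4-6 | B 6-7 | A 7-9 | C 9-11 | A 11-13 | D 13-15 | E 15-17 | C 17-19 | F 19-21 | G 21-23 | D 23-25 | C 25-27 | F 27-29 | G 29-31 | D 31-33 | C 33-34 | F 34-36 | G 36-37 | F 37-39 |
Completion: A=13  B=7  C=34  D=33  E=17  F=39  G=37
Waiting(G) = turnaround − burst = 22 − 5 = 17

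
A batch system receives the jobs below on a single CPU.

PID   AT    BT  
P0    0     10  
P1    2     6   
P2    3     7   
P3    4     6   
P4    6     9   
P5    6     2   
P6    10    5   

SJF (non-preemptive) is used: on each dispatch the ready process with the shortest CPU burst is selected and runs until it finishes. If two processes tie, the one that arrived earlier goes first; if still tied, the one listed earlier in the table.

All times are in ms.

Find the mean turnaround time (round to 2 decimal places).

20.14

Timeline: | P0 0-10 | P5 10-12 | P6 12-17 | P1 17-23 | P3 23-29 | P2 29-36 | P4 36-45 |
Completion: P0=10  P1=23  P2=36  P3=29  P4=45  P5=12  P6=17
Turnaround (C−A): P0=10  P1=21  P2=33  P3=25  P4=39  P5=6  P6=7
Turnaround times: P0=10, P1=21, P2=33, P3=25, P4=39, P5=6, P6=7
Average turnaround = (10+21+33+25+39+6+7) / 7 = 141/7 = 20.14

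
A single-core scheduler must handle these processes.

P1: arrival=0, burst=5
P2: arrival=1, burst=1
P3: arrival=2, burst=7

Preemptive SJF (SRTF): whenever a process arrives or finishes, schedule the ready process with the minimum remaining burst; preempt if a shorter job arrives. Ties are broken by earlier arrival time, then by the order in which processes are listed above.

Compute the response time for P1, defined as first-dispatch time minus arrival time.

0

Gantt: | P1 0-1 | P2 1-2 | P1 2-6 | P3 6-13 |
Completion: P1=6  P2=2  P3=13
Response(P1) = first start − arrival = 0 − 0 = 0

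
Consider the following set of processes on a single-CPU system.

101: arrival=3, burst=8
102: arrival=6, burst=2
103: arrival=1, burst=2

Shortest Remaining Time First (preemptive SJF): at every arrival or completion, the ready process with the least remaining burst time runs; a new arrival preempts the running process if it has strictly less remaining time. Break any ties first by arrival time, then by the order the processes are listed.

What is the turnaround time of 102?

Schedule: | idle 0-1 | 103 1-3 | 101 3-6 | 102 6-8 | 101 8-13 |
Completion: 101=13  102=8  103=3
Turnaround(102) = completion − arrival = 8 − 6 = 2

2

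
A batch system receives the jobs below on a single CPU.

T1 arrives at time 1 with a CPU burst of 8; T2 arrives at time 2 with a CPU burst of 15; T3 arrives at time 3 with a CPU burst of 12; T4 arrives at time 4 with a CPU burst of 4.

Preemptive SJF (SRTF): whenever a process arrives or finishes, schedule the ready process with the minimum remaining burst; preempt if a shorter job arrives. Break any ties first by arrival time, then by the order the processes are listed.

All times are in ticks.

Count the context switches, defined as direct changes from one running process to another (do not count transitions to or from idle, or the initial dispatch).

Schedule: | idle 0-1 | T1 1-4 | T4 4-8 | T1 8-13 | T3 13-25 | T2 25-40 |
Completion: T1=13  T2=40  T3=25  T4=8
Turnaround (C−A): T1=12  T2=38  T3=22  T4=4

4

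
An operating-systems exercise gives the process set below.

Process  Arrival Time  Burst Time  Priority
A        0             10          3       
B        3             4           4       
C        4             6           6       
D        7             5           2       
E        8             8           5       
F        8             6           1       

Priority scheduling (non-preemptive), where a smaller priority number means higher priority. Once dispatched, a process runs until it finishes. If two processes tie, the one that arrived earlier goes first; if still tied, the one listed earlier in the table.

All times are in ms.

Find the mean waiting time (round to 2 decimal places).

Schedule: | A 0-10 | F 10-16 | D 16-21 | B 21-25 | E 25-33 | C 33-39 |
Completion: A=10  B=25  C=39  D=21  E=33  F=16
Waiting times: A=0, B=18, C=29, D=9, E=17, F=2
Average waiting = (0+18+29+9+17+2) / 6 = 75/6 = 12.50

12.50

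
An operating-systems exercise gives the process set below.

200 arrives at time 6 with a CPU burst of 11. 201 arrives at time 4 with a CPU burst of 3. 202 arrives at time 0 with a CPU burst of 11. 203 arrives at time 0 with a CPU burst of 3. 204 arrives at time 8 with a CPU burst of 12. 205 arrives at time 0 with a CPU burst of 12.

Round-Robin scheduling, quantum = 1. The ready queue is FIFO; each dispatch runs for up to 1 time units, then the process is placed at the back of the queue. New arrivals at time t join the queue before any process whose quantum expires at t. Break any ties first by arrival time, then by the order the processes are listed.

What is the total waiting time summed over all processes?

Timeline: | 202 0-1 | 203 1-2 | 205 2-3 | 202 3-4 | 203 4-5 | 205 5-6 | 201 6-7 | 202 7-8 | 203 8-9 | 200 9-10 | 205 10-11 | 201 11-12 | 204 12-13 | 202 13-14 | 200 14-15 | 205 15-16 | 201 16-17 | 204 17-18 | 202 18-19 | 200 19-20 | 205 20-21 | 204 21-22 | 202 22-23 | 200 23-24 | 205 24-25 | 204 25-26 | 202 26-27 | 200 27-28 | 205 28-29 | 204 29-30 | 202 30-31 | 200 31-32 | 205 32-33 | 204 33-34 | 202 34-35 | 200 35-36 | 205 36-37 | 204 37-38 | 202 38-39 | 200 39-40 | 205 40-41 | 204 41-42 | 202 42-43 | 200 43-44 | 205 44-45 | 204 45-46 | 200 46-47 | 205 47-48 | 204 48-49 | 200 49-50 | 204 50-52 |
Completion: 200=50  201=17  202=43  203=9  204=52  205=48
Turnaround (C−A): 200=44  201=13  202=43  203=9  204=44  205=48
Waiting = turnaround − burst: 200=33, 201=10, 202=32, 203=6, 204=32, 205=36
Total waiting = 33 + 10 + 32 + 6 + 32 + 36 = 149

149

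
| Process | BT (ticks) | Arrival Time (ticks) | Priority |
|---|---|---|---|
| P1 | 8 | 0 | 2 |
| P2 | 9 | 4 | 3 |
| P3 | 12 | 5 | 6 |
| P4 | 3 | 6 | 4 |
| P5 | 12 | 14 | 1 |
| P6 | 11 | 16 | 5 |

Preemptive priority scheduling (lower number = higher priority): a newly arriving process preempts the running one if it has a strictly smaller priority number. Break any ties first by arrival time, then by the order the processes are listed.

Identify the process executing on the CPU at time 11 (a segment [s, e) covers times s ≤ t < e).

P2

Gantt: | P1 0-8 | P2 8-14 | P5 14-26 | P2 26-29 | P4 29-32 | P6 32-43 | P3 43-55 |
Completion: P1=8  P2=29  P3=55  P4=32  P5=26  P6=43
Turnaround (C−A): P1=8  P2=25  P3=50  P4=26  P5=12  P6=27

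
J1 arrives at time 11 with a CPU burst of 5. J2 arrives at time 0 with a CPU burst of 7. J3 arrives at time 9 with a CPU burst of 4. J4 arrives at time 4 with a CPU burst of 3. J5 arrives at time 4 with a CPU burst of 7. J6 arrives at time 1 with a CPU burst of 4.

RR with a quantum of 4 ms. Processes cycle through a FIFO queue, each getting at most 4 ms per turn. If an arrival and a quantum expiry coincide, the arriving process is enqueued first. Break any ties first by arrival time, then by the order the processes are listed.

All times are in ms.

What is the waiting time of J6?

3

Timeline: | J2 0-4 | J6 4-8 | J4 8-11 | J5 11-15 | J2 15-18 | J3 18-22 | J1 22-26 | J5 26-29 | J1 29-30 |
Completion: J1=30  J2=18  J3=22  J4=11  J5=29  J6=8
Turnaround (C−A): J1=19  J2=18  J3=13  J4=7  J5=25  J6=7
Waiting(J6) = turnaround − burst = 7 − 4 = 3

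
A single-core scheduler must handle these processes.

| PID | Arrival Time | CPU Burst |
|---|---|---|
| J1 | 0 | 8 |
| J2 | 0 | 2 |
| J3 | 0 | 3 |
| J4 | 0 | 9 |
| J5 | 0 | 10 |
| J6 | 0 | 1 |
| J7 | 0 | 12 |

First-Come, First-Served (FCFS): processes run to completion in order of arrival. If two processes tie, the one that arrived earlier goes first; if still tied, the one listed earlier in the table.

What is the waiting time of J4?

13

Gantt: | J1 0-8 | J2 8-10 | J3 10-13 | J4 13-22 | J5 22-32 | J6 32-33 | J7 33-45 |
Completion: J1=8  J2=10  J3=13  J4=22  J5=32  J6=33  J7=45
Turnaround (C−A): J1=8  J2=10  J3=13  J4=22  J5=32  J6=33  J7=45
Waiting(J4) = turnaround − burst = 22 − 9 = 13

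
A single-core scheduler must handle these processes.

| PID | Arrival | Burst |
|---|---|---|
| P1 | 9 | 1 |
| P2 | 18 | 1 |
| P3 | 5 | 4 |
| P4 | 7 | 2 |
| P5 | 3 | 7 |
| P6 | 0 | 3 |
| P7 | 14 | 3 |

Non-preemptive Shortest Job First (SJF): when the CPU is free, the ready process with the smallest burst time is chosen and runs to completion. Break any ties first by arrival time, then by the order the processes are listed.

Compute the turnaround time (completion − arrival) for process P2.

3

Timeline: | P6 0-3 | P5 3-10 | P1 10-11 | P4 11-13 | P3 13-17 | P7 17-20 | P2 20-21 |
Completion: P1=11  P2=21  P3=17  P4=13  P5=10  P6=3  P7=20
Turnaround (C−A): P1=2  P2=3  P3=12  P4=6  P5=7  P6=3  P7=6
Turnaround(P2) = completion − arrival = 21 − 18 = 3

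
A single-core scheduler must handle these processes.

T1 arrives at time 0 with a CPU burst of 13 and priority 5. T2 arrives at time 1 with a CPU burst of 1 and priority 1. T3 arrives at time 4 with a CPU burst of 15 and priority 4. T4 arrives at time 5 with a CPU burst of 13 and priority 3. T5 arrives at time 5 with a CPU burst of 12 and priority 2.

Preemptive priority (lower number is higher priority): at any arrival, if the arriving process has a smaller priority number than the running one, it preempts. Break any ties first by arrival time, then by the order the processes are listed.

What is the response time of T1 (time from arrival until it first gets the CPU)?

Gantt: | T1 0-1 | T2 1-2 | T1 2-4 | T3 4-5 | T5 5-17 | T4 17-30 | T3 30-44 | T1 44-54 |
Completion: T1=54  T2=2  T3=44  T4=30  T5=17
Turnaround (C−A): T1=54  T2=1  T3=40  T4=25  T5=12
Response(T1) = first start − arrival = 0 − 0 = 0

0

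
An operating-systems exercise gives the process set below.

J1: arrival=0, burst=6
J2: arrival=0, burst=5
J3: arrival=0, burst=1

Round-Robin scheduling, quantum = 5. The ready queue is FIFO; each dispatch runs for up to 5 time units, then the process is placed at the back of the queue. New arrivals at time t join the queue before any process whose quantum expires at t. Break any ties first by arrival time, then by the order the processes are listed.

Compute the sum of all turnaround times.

Timeline: | J1 0-5 | J2 5-10 | J3 10-11 | J1 11-12 |
Completion: J1=12  J2=10  J3=11
Turnaround = completion − arrival: J1=12, J2=10, J3=11
Total turnaround = 12 + 10 + 11 = 33

33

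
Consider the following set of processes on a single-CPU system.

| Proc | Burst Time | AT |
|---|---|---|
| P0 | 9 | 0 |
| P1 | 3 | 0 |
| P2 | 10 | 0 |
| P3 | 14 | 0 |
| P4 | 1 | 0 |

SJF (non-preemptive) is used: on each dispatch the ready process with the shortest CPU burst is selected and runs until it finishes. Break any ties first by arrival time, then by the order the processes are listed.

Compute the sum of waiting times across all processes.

Timeline: | P4 0-1 | P1 1-4 | P0 4-13 | P2 13-23 | P3 23-37 |
Completion: P0=13  P1=4  P2=23  P3=37  P4=1
Turnaround (C−A): P0=13  P1=4  P2=23  P3=37  P4=1
Waiting = turnaround − burst: P0=4, P1=1, P2=13, P3=23, P4=0
Total waiting = 4 + 1 + 13 + 23 + 0 = 41

41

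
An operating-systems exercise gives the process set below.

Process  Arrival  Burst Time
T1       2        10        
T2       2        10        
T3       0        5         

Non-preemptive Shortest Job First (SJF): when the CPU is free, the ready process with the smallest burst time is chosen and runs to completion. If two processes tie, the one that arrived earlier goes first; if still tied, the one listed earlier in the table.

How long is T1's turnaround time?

13

Timeline: | T3 0-5 | T1 5-15 | T2 15-25 |
Completion: T1=15  T2=25  T3=5
Turnaround (C−A): T1=13  T2=23  T3=5
Turnaround(T1) = completion − arrival = 15 − 2 = 13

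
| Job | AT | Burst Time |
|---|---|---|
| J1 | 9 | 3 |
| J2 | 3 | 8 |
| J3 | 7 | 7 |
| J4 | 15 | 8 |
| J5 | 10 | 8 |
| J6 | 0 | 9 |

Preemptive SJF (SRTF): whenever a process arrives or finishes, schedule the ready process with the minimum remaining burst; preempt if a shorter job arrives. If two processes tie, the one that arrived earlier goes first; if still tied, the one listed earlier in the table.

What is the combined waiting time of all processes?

58

Schedule: | J6 0-9 | J1 9-12 | J3 12-19 | J2 19-27 | J5 27-35 | J4 35-43 |
Completion: J1=12  J2=27  J3=19  J4=43  J5=35  J6=9
Turnaround (C−A): J1=3  J2=24  J3=12  J4=28  J5=25  J6=9
Waiting = turnaround − burst: J1=0, J2=16, J3=5, J4=20, J5=17, J6=0
Total waiting = 0 + 16 + 5 + 20 + 17 + 0 = 58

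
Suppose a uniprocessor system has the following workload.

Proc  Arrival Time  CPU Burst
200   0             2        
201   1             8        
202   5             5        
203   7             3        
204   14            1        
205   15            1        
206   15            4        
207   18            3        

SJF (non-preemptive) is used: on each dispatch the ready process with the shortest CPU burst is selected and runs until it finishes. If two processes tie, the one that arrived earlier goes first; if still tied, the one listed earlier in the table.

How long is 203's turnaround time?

6

Gantt: | 200 0-2 | 201 2-10 | 203 10-13 | 202 13-18 | 204 18-19 | 205 19-20 | 207 20-23 | 206 23-27 |
Completion: 200=2  201=10  202=18  203=13  204=19  205=20  206=27  207=23
Turnaround(203) = completion − arrival = 13 − 7 = 6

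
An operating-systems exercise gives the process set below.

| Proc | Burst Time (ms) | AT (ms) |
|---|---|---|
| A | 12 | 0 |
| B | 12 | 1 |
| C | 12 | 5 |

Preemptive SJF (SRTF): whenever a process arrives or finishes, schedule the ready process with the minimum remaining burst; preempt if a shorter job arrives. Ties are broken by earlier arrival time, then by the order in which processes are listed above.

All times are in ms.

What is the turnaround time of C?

Schedule: | A 0-12 | B 12-24 | C 24-36 |
Completion: A=12  B=24  C=36
Turnaround(C) = completion − arrival = 36 − 5 = 31

31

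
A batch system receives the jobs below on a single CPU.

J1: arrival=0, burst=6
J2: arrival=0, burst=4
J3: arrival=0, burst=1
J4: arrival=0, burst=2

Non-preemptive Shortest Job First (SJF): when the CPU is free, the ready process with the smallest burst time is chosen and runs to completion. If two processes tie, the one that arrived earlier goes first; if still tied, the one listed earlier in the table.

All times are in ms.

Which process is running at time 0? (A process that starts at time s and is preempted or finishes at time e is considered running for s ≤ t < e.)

J3

Schedule: | J3 0-1 | J4 1-3 | J2 3-7 | J1 7-13 |
Completion: J1=13  J2=7  J3=1  J4=3
Turnaround (C−A): J1=13  J2=7  J3=1  J4=3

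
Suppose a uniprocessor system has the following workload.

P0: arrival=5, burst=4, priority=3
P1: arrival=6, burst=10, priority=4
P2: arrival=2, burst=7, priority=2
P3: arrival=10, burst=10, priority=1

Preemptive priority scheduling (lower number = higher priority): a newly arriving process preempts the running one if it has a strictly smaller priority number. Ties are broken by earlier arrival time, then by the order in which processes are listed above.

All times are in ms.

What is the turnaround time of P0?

18

Gantt: | idle 0-2 | P2 2-9 | P0 9-10 | P3 10-20 | P0 20-23 | P1 23-33 |
Completion: P0=23  P1=33  P2=9  P3=20
Turnaround (C−A): P0=18  P1=27  P2=7  P3=10
Turnaround(P0) = completion − arrival = 23 − 5 = 18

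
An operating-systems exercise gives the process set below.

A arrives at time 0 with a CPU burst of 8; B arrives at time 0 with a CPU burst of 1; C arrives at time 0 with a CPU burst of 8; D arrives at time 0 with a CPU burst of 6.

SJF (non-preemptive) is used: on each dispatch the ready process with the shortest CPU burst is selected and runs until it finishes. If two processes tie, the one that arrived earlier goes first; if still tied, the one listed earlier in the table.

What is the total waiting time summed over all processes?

23

Schedule: | B 0-1 | D 1-7 | A 7-15 | C 15-23 |
Completion: A=15  B=1  C=23  D=7
Turnaround (C−A): A=15  B=1  C=23  D=7
Waiting = turnaround − burst: A=7, B=0, C=15, D=1
Total waiting = 7 + 0 + 15 + 1 = 23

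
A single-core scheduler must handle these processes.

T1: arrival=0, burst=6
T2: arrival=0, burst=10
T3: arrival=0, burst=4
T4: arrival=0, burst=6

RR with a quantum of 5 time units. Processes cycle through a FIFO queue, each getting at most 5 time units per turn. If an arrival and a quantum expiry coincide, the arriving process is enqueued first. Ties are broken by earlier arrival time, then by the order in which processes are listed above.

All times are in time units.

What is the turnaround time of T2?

Schedule: | T1 0-5 | T2 5-10 | T3 10-14 | T4 14-19 | T1 19-20 | T2 20-25 | T4 25-26 |
Completion: T1=20  T2=25  T3=14  T4=26
Turnaround (C−A): T1=20  T2=25  T3=14  T4=26
Turnaround(T2) = completion − arrival = 25 − 0 = 25

25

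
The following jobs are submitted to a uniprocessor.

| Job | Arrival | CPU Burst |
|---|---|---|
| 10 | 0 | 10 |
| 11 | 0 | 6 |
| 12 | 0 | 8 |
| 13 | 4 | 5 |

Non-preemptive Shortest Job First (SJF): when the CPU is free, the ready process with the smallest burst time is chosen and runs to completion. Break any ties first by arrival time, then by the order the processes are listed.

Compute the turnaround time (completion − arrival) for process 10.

Schedule: | 11 0-6 | 13 6-11 | 12 11-19 | 10 19-29 |
Completion: 10=29  11=6  12=19  13=11
Turnaround(10) = completion − arrival = 29 − 0 = 29

29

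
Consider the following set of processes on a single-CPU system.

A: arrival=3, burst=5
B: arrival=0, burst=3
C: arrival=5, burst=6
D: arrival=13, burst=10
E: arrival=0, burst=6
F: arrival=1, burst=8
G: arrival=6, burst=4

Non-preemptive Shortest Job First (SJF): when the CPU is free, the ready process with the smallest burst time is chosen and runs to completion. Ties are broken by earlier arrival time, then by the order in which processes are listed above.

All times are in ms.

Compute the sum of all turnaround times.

111

Schedule: | B 0-3 | A 3-8 | G 8-12 | E 12-18 | C 18-24 | F 24-32 | D 32-42 |
Completion: A=8  B=3  C=24  D=42  E=18  F=32  G=12
Turnaround (C−A): A=5  B=3  C=19  D=29  E=18  F=31  G=6
Turnaround = completion − arrival: A=5, B=3, C=19, D=29, E=18, F=31, G=6
Total turnaround = 5 + 3 + 19 + 29 + 18 + 31 + 6 = 111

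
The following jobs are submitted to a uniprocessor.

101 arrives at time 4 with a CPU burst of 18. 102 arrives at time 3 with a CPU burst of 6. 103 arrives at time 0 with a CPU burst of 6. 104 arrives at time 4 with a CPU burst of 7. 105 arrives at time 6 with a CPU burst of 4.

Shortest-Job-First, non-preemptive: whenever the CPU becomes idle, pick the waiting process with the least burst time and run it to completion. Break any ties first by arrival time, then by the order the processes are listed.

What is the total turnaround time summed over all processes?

Schedule: | 103 0-6 | 105 6-10 | 102 10-16 | 104 16-23 | 101 23-41 |
Completion: 101=41  102=16  103=6  104=23  105=10
Turnaround (C−A): 101=37  102=13  103=6  104=19  105=4
Turnaround = completion − arrival: 101=37, 102=13, 103=6, 104=19, 105=4
Total turnaround = 37 + 13 + 6 + 19 + 4 = 79

79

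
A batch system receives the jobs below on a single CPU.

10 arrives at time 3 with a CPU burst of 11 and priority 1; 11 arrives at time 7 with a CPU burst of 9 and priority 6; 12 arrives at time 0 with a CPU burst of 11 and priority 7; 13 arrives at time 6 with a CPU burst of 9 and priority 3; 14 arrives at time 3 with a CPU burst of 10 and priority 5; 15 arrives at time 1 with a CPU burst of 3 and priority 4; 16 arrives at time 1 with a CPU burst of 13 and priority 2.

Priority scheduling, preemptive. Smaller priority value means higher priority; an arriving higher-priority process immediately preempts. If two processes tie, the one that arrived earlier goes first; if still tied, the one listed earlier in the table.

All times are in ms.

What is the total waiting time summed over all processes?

192

Gantt: | 12 0-1 | 16 1-3 | 10 3-14 | 16 14-25 | 13 25-34 | 15 34-37 | 14 37-47 | 11 47-56 | 12 56-66 |
Completion: 10=14  11=56  12=66  13=34  14=47  15=37  16=25
Waiting = turnaround − burst: 10=0, 11=40, 12=55, 13=19, 14=34, 15=33, 16=11
Total waiting = 0 + 40 + 55 + 19 + 34 + 33 + 11 = 192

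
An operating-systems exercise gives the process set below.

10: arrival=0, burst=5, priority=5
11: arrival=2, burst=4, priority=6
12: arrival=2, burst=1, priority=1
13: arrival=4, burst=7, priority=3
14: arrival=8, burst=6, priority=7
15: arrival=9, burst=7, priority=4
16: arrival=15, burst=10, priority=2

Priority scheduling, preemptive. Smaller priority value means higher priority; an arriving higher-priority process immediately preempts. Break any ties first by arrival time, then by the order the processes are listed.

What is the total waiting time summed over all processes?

Timeline: | 10 0-2 | 12 2-3 | 10 3-4 | 13 4-11 | 15 11-15 | 16 15-25 | 15 25-28 | 10 28-30 | 11 30-34 | 14 34-40 |
Completion: 10=30  11=34  12=3  13=11  14=40  15=28  16=25
Waiting = turnaround − burst: 10=25, 11=28, 12=0, 13=0, 14=26, 15=12, 16=0
Total waiting = 25 + 28 + 0 + 0 + 26 + 12 + 0 = 91

91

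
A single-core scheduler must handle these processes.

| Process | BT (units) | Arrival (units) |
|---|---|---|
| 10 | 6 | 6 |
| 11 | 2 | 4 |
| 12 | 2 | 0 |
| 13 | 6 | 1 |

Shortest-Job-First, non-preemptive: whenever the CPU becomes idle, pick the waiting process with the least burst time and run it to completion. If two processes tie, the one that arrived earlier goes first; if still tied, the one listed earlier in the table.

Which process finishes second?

Schedule: | 12 0-2 | 13 2-8 | 11 8-10 | 10 10-16 |
Completion: 10=16  11=10  12=2  13=8
Finish order: 12 → 13 → 11 → 10

13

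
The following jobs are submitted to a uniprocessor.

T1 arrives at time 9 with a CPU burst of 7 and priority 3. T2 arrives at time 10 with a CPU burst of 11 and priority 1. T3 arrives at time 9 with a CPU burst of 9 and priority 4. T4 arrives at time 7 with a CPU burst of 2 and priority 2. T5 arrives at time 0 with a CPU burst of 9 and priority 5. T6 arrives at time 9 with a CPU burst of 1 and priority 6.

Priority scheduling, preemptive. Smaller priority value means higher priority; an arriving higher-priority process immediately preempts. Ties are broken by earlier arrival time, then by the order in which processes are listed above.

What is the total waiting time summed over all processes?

Schedule: | T5 0-7 | T4 7-9 | T1 9-10 | T2 10-21 | T1 21-27 | T3 27-36 | T5 36-38 | T6 38-39 |
Completion: T1=27  T2=21  T3=36  T4=9  T5=38  T6=39
Waiting = turnaround − burst: T1=11, T2=0, T3=18, T4=0, T5=29, T6=29
Total waiting = 11 + 0 + 18 + 0 + 29 + 29 = 87

87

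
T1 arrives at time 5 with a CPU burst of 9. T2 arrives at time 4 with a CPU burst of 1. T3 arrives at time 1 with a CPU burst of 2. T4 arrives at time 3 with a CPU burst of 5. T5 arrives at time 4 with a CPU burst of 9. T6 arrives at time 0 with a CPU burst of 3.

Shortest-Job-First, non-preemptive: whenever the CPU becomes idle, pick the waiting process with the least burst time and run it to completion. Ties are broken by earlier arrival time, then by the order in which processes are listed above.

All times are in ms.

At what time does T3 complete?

Schedule: | T6 0-3 | T3 3-5 | T2 5-6 | T4 6-11 | T5 11-20 | T1 20-29 |
Completion: T1=29  T2=6  T3=5  T4=11  T5=20  T6=3
Turnaround (C−A): T1=24  T2=2  T3=4  T4=8  T5=16  T6=3

5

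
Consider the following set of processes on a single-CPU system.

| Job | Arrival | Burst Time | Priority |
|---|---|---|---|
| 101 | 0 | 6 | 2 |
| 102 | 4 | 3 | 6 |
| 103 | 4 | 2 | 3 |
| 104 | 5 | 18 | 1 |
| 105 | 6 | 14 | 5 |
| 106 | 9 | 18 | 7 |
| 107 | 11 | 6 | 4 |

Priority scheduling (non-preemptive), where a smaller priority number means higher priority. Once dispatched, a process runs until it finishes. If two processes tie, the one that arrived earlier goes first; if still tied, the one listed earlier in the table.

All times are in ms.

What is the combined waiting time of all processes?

144

Timeline: | 101 0-6 | 104 6-24 | 103 24-26 | 107 26-32 | 105 32-46 | 102 46-49 | 106 49-67 |
Completion: 101=6  102=49  103=26  104=24  105=46  106=67  107=32
Waiting = turnaround − burst: 101=0, 102=42, 103=20, 104=1, 105=26, 106=40, 107=15
Total waiting = 0 + 42 + 20 + 1 + 26 + 40 + 15 = 144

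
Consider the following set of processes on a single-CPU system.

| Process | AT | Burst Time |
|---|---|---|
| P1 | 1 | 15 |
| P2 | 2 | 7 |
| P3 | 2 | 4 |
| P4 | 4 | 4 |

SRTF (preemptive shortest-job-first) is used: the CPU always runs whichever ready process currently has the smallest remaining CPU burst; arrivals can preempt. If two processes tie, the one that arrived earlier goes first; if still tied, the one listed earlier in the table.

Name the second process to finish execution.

P4

Gantt: | idle 0-1 | P1 1-2 | P3 2-6 | P4 6-10 | P2 10-17 | P1 17-31 |
Completion: P1=31  P2=17  P3=6  P4=10
Finish order: P3 → P4 → P2 → P1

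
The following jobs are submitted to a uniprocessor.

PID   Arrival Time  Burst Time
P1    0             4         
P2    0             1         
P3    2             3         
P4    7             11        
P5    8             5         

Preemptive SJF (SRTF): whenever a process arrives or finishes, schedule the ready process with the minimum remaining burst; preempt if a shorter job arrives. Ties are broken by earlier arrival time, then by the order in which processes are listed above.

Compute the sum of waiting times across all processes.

10

Gantt: | P2 0-1 | P1 1-5 | P3 5-8 | P5 8-13 | P4 13-24 |
Completion: P1=5  P2=1  P3=8  P4=24  P5=13
Turnaround (C−A): P1=5  P2=1  P3=6  P4=17  P5=5
Waiting = turnaround − burst: P1=1, P2=0, P3=3, P4=6, P5=0
Total waiting = 1 + 0 + 3 + 6 + 0 = 10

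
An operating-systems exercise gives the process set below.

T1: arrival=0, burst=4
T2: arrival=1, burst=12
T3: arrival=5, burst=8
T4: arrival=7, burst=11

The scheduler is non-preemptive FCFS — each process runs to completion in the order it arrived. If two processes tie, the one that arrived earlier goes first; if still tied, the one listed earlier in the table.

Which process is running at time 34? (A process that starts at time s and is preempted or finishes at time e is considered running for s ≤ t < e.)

Timeline: | T1 0-4 | T2 4-16 | T3 16-24 | T4 24-35 |
Completion: T1=4  T2=16  T3=24  T4=35

T4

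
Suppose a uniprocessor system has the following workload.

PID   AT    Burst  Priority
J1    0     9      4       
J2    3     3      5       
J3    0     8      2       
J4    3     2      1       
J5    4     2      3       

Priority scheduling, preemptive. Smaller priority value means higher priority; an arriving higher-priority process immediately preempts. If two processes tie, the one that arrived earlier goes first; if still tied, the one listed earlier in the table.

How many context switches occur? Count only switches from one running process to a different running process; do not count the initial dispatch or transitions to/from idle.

5

Schedule: | J3 0-3 | J4 3-5 | J3 5-10 | J5 10-12 | J1 12-21 | J2 21-24 |
Completion: J1=21  J2=24  J3=10  J4=5  J5=12
Turnaround (C−A): J1=21  J2=21  J3=10  J4=2  J5=8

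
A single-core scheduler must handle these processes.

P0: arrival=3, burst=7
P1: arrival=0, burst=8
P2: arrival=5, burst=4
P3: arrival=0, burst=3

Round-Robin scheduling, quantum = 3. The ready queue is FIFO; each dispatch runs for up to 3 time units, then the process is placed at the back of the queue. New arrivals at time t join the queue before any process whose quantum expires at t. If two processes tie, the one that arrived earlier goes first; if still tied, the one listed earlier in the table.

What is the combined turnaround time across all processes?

Timeline: | P1 0-3 | P3 3-6 | P0 6-9 | P1 9-12 | P2 12-15 | P0 15-18 | P1 18-20 | P2 20-21 | P0 21-22 |
Completion: P0=22  P1=20  P2=21  P3=6
Turnaround = completion − arrival: P0=19, P1=20, P2=16, P3=6
Total turnaround = 19 + 20 + 16 + 6 = 61

61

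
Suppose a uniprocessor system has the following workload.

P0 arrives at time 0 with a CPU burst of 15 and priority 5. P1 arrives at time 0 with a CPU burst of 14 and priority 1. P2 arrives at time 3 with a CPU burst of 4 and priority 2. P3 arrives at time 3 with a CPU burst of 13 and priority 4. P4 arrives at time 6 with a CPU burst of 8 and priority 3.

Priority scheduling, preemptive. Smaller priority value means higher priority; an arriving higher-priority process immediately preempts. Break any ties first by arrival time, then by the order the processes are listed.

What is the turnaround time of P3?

Timeline: | P1 0-14 | P2 14-18 | P4 18-26 | P3 26-39 | P0 39-54 |
Completion: P0=54  P1=14  P2=18  P3=39  P4=26
Turnaround (C−A): P0=54  P1=14  P2=15  P3=36  P4=20
Turnaround(P3) = completion − arrival = 39 − 3 = 36

36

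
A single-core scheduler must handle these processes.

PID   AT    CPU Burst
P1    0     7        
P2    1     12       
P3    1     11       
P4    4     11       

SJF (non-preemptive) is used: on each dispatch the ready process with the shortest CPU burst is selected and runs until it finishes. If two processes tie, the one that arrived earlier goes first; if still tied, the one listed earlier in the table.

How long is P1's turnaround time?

7

Gantt: | P1 0-7 | P3 7-18 | P4 18-29 | P2 29-41 |
Completion: P1=7  P2=41  P3=18  P4=29
Turnaround (C−A): P1=7  P2=40  P3=17  P4=25
Turnaround(P1) = completion − arrival = 7 − 0 = 7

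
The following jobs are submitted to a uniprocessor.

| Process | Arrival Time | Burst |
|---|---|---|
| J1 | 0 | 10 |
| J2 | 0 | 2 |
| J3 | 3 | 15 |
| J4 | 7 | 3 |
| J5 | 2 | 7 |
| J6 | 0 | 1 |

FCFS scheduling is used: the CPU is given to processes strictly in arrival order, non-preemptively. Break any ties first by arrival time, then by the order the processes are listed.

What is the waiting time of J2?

Schedule: | J1 0-10 | J2 10-12 | J6 12-13 | J5 13-20 | J3 20-35 | J4 35-38 |
Completion: J1=10  J2=12  J3=35  J4=38  J5=20  J6=13
Turnaround (C−A): J1=10  J2=12  J3=32  J4=31  J5=18  J6=13
Waiting(J2) = turnaround − burst = 12 − 2 = 10

10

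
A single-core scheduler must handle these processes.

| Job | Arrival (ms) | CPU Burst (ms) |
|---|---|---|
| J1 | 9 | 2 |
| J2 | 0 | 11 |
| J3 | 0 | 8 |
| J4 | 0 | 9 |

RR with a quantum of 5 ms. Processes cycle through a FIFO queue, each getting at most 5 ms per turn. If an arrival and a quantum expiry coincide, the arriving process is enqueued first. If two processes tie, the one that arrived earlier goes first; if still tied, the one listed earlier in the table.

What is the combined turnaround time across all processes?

97

Gantt: | J2 0-5 | J3 5-10 | J4 10-15 | J2 15-20 | J1 20-22 | J3 22-25 | J4 25-29 | J2 29-30 |
Completion: J1=22  J2=30  J3=25  J4=29
Turnaround (C−A): J1=13  J2=30  J3=25  J4=29
Turnaround = completion − arrival: J1=13, J2=30, J3=25, J4=29
Total turnaround = 13 + 30 + 25 + 29 = 97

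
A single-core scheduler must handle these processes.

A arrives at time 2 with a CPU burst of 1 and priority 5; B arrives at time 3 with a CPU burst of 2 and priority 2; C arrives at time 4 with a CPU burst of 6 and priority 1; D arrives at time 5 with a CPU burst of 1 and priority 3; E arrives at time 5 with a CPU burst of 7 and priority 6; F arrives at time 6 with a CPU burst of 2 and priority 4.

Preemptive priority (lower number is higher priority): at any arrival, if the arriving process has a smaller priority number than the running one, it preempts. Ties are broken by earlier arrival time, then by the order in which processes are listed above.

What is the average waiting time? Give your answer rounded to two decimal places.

4.50

Timeline: | idle 0-2 | A 2-3 | B 3-4 | C 4-10 | B 10-11 | D 11-12 | F 12-14 | E 14-21 |
Completion: A=3  B=11  C=10  D=12  E=21  F=14
Turnaround (C−A): A=1  B=8  C=6  D=7  E=16  F=8
Waiting times: A=0, B=6, C=0, D=6, E=9, F=6
Average waiting = (0+6+0+6+9+6) / 6 = 27/6 = 4.50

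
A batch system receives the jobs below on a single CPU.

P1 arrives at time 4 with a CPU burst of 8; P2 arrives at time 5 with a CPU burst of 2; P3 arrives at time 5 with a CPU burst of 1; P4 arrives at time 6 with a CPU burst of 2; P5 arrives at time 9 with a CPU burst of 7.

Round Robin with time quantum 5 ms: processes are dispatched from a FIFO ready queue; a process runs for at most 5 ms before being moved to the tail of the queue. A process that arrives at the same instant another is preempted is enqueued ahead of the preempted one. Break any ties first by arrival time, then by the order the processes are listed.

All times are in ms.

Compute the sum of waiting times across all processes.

34

Schedule: | idle 0-4 | P1 4-9 | P2 9-11 | P3 11-12 | P4 12-14 | P5 14-19 | P1 19-22 | P5 22-24 |
Completion: P1=22  P2=11  P3=12  P4=14  P5=24
Turnaround (C−A): P1=18  P2=6  P3=7  P4=8  P5=15
Waiting = turnaround − burst: P1=10, P2=4, P3=6, P4=6, P5=8
Total waiting = 10 + 4 + 6 + 6 + 8 = 34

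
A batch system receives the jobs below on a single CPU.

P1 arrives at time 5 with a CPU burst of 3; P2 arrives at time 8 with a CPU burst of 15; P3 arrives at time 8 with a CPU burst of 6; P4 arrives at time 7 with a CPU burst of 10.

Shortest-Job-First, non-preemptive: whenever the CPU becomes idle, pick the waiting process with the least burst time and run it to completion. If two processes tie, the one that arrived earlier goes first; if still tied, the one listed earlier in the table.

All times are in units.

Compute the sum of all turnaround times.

57

Timeline: | idle 0-5 | P1 5-8 | P3 8-14 | P4 14-24 | P2 24-39 |
Completion: P1=8  P2=39  P3=14  P4=24
Turnaround = completion − arrival: P1=3, P2=31, P3=6, P4=17
Total turnaround = 3 + 31 + 6 + 17 = 57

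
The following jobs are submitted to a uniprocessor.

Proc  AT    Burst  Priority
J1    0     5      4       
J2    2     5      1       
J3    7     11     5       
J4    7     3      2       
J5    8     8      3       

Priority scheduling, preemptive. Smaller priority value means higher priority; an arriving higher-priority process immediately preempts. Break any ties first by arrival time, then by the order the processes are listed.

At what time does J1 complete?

Schedule: | J1 0-2 | J2 2-7 | J4 7-10 | J5 10-18 | J1 18-21 | J3 21-32 |
Completion: J1=21  J2=7  J3=32  J4=10  J5=18
Turnaround (C−A): J1=21  J2=5  J3=25  J4=3  J5=10

21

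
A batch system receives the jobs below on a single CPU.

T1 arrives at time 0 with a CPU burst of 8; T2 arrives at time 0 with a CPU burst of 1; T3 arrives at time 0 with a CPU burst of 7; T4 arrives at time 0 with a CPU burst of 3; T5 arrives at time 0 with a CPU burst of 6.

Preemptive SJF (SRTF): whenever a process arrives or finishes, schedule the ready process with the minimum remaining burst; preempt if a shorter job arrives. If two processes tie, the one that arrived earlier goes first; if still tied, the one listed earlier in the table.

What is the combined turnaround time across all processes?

57

Schedule: | T2 0-1 | T4 1-4 | T5 4-10 | T3 10-17 | T1 17-25 |
Completion: T1=25  T2=1  T3=17  T4=4  T5=10
Turnaround (C−A): T1=25  T2=1  T3=17  T4=4  T5=10
Turnaround = completion − arrival: T1=25, T2=1, T3=17, T4=4, T5=10
Total turnaround = 25 + 1 + 17 + 4 + 10 = 57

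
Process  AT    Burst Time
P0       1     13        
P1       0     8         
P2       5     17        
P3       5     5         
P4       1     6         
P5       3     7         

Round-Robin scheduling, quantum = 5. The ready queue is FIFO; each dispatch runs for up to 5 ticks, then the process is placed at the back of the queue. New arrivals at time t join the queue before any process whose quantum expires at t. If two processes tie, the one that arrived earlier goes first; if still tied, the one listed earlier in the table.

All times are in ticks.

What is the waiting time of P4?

Gantt: | P1 0-5 | P0 5-10 | P4 10-15 | P5 15-20 | P2 20-25 | P3 25-30 | P1 30-33 | P0 33-38 | P4 38-39 | P5 39-41 | P2 41-46 | P0 46-49 | P2 49-56 |
Completion: P0=49  P1=33  P2=56  P3=30  P4=39  P5=41
Waiting(P4) = turnaround − burst = 38 − 6 = 32

32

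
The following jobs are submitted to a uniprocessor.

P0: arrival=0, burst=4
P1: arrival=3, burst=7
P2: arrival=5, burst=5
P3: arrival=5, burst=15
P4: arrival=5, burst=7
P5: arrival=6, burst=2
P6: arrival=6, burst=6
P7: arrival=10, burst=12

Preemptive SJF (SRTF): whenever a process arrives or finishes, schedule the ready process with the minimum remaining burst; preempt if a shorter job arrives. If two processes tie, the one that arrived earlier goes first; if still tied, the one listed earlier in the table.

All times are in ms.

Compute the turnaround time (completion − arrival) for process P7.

Timeline: | P0 0-4 | P1 4-5 | P2 5-6 | P5 6-8 | P2 8-12 | P1 12-18 | P6 18-24 | P4 24-31 | P7 31-43 | P3 43-58 |
Completion: P0=4  P1=18  P2=12  P3=58  P4=31  P5=8  P6=24  P7=43
Turnaround (C−A): P0=4  P1=15  P2=7  P3=53  P4=26  P5=2  P6=18  P7=33
Turnaround(P7) = completion − arrival = 43 − 10 = 33

33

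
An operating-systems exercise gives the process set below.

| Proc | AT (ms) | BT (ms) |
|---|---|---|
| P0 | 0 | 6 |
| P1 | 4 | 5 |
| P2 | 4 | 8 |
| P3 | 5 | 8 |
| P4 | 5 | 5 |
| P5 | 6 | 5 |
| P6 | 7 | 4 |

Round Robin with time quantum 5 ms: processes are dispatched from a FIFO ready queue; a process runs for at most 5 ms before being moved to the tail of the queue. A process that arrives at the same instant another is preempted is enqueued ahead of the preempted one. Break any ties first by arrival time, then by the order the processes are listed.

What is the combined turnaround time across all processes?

Timeline: | P0 0-5 | P1 5-10 | P2 10-15 | P3 15-20 | P4 20-25 | P0 25-26 | P5 26-31 | P6 31-35 | P2 35-38 | P3 38-41 |
Completion: P0=26  P1=10  P2=38  P3=41  P4=25  P5=31  P6=35
Turnaround (C−A): P0=26  P1=6  P2=34  P3=36  P4=20  P5=25  P6=28
Turnaround = completion − arrival: P0=26, P1=6, P2=34, P3=36, P4=20, P5=25, P6=28
Total turnaround = 26 + 6 + 34 + 36 + 20 + 25 + 28 = 175

175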